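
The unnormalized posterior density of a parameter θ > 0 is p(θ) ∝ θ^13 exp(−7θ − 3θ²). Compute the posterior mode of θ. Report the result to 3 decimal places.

ℓ'(θ) = 13/θ − 7 − 6θ. Setting this to zero and multiplying by θ: 6θ² + 7θ − 13 = 0.
θ = (−7 + √(7² + 4·6·13)) / (2·6) = (−7 + √361) / 12 = (−7 + 19)/12 = 1.
ℓ''(θ) = −13/θ² − 6 < 0, confirming a maximum.

θ̂_MAP = 1.000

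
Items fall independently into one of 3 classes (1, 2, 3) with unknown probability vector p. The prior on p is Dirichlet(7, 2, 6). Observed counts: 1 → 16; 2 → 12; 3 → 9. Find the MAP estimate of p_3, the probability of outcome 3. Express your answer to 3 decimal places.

MAP estimate: 0.286

The posterior is Dirichlet(αᵢ + nᵢ) = Dirichlet(23, 14, 15).
For a Dirichlet(a₁,…,a_K) with all aᵢ > 1, the mode has j-th component (aⱼ − 1)/(Σaᵢ − K).
Here Σaᵢ = 52 and K = 3, so p_3 = (15 − 1)/(52 − 3) = 14/49 ≈ 0.286.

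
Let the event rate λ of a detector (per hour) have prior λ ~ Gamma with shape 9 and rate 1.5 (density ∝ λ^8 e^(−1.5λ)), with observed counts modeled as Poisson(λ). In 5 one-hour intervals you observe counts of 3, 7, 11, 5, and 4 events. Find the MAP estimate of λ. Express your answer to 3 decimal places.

λ̂_MAP = 5.846

Σxᵢ = 3+7+11+5+4 = 30, with n = 5.
Posterior ∝ λ^8e^(−1.5λ) · λ^30e^(−5λ) = λ^38e^(−6.5λ), i.e. Gamma(shape=39, rate=6.5).
The mode of a Gamma(a, b) with a ≥ 1 (shape–rate) is (a−1)/b = 38/6.5 ≈ 5.846.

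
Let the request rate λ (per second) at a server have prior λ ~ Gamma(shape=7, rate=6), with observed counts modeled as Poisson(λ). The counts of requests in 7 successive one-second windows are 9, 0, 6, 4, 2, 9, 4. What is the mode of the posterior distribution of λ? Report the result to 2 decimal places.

λ̂_MAP = 3.08

Σxᵢ = 9+0+6+4+2+9+4 = 34, with n = 7.
Posterior ∝ λ^6e^(−6λ) · λ^34e^(−7λ) = λ^40e^(−13λ), i.e. Gamma(shape=41, rate=13).
The mode of a Gamma(a, b) with a ≥ 1 (shape–rate) is (a−1)/b = 40/13 ≈ 3.08.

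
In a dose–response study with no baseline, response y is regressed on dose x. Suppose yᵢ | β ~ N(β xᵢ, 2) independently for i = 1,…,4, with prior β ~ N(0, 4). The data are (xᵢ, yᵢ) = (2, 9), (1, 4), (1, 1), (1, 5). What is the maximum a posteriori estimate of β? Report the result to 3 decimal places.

log p(β | y) = −Σ(yᵢ − βxᵢ)²/(2·2) − β²/(2·4) + const.
Setting the derivative to zero: Σxᵢ(yᵢ − βxᵢ)/2 − β/4 = 0, so β = Σxᵢyᵢ / (Σxᵢ² + σ²/τ²).
Σxᵢyᵢ = 2·9 + 1·4 + 1·1 + 1·5 = 28; Σxᵢ² = 7; σ²/τ² = 0.5.
β̂_MAP = 28 / (7 + 0.5) = 28/7.5 ≈ 3.733.

β̂_MAP = 3.733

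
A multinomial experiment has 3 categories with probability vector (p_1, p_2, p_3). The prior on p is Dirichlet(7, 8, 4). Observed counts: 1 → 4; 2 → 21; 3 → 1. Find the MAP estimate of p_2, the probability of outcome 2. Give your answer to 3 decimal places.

MAP estimate: 0.667

The posterior is Dirichlet(αᵢ + nᵢ) = Dirichlet(11, 29, 5).
For a Dirichlet(a₁,…,a_K) with all aᵢ > 1, the mode has j-th component (aⱼ − 1)/(Σaᵢ − K).
Here Σaᵢ = 45 and K = 3, so p_2 = (29 − 1)/(45 − 3) = 28/42 ≈ 0.667.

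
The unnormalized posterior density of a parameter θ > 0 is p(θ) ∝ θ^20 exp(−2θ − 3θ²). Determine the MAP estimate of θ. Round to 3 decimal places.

θ̂_MAP = 1.667

ℓ'(θ) = 20/θ − 2 − 6θ. Setting this to zero and multiplying by θ: 6θ² + 2θ − 20 = 0.
θ = (−2 + √(2² + 4·6·20)) / (2·6) = (−2 + √484) / 12 = (−2 + 22)/12 = 5/3.
ℓ''(θ) = −20/θ² − 6 < 0, confirming a maximum.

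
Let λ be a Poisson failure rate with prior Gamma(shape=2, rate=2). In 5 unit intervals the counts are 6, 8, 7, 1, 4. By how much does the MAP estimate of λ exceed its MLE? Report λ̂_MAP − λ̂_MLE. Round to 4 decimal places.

MAP − MLE = -1.3429

Σxᵢ = 26. Posterior is Gamma(28, 7); MAP = (28−1)/7 = 27/7 ≈ 3.85714.
MLE = x̄ = 26/5 ≈ 5.20000.
Difference = 27/7 − 26/5 = -47/35 ≈ -1.3429.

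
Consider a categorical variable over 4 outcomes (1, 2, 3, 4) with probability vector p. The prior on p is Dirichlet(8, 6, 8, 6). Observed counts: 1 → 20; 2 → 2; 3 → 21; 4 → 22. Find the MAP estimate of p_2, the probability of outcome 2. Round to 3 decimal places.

MAP estimate: 0.079

The posterior is Dirichlet(αᵢ + nᵢ) = Dirichlet(28, 8, 29, 28).
For a Dirichlet(a₁,…,a_K) with all aᵢ > 1, the mode has j-th component (aⱼ − 1)/(Σaᵢ − K).
Here Σaᵢ = 93 and K = 4, so p_2 = (8 − 1)/(93 − 4) = 7/89 ≈ 0.079.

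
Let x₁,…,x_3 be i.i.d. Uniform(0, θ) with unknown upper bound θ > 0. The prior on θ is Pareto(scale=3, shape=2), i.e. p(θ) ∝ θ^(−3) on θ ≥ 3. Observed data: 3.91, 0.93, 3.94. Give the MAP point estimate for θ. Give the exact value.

θ̂_MAP = 3.94

The Uniform(0, θ) likelihood is θ^(−n) for θ ≥ max(xᵢ), zero otherwise. Here max(xᵢ) = 3.94.
Posterior ∝ θ^(−3) · θ^(−3) = θ^(−6) on θ ≥ max(3, 3.94) = 3.94.
This density is strictly decreasing in θ, so the posterior mode lies at the lower boundary of the support.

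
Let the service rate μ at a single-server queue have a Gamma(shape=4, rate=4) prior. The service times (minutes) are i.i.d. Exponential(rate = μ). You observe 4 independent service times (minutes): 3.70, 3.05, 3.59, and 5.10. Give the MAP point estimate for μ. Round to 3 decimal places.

μ̂_MAP = 0.360

The Exponential(rate=μ) likelihood is ∝ μ^n e^(−μΣtᵢ). Here n = 4 and Σtᵢ = 3.70 + 3.05 + 3.59 + 5.10 = 15.44.
Posterior ∝ μ^3e^(−4μ) · μ^4e^(−15.44μ) = μ^7e^(−19.44μ), i.e. Gamma(8, 19.44).
Mode = (a−1)/b = 7/19.44 ≈ 0.360.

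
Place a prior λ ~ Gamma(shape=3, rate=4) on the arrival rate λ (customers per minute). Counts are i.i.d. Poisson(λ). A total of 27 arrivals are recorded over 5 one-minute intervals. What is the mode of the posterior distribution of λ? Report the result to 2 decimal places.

Σxᵢ = 27, n = 5.
Posterior ∝ λ^2e^(−4λ) · λ^27e^(−5λ) = λ^29e^(−9λ), i.e. Gamma(shape=30, rate=9).
The mode of a Gamma(a, b) with a ≥ 1 (shape–rate) is (a−1)/b = 29/9 ≈ 3.22.

λ̂_MAP = 3.22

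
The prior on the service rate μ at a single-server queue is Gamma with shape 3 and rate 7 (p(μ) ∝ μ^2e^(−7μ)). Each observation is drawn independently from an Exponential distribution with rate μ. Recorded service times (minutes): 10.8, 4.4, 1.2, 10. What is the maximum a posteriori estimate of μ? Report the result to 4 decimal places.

The Exponential(rate=μ) likelihood is ∝ μ^n e^(−μΣtᵢ). Here n = 4 and Σtᵢ = 10.8 + 4.4 + 1.2 + 10 = 26.4.
Posterior ∝ μ^2e^(−7μ) · μ^4e^(−26.4μ) = μ^6e^(−33.4μ), i.e. Gamma(7, 33.4).
Mode = (a−1)/b = 6/33.4 ≈ 0.1796.

μ̂_MAP = 0.1796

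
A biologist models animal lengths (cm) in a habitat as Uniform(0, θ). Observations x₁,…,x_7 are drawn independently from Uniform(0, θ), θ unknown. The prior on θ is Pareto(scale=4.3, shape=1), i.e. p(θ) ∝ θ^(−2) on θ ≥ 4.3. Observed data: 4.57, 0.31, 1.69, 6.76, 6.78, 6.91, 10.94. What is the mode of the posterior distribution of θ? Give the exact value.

The Uniform(0, θ) likelihood is θ^(−n) for θ ≥ max(xᵢ), zero otherwise. Here max(xᵢ) = 10.94.
Posterior ∝ θ^(−2) · θ^(−7) = θ^(−9) on θ ≥ max(4.3, 10.94) = 10.94.
This density is strictly decreasing in θ, so the posterior mode lies at the lower boundary of the support.

θ̂_MAP = 10.94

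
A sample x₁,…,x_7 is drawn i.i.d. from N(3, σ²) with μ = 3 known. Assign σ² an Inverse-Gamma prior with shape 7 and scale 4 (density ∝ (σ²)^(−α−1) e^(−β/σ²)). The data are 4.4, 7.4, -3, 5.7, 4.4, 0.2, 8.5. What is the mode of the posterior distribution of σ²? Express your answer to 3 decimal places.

Sum of squared deviations about the known mean: SS = (4.4−3)² + (7.4−3)² + (-3−3)² + (5.7−3)² + (4.4−3)² + (0.2−3)² + (8.5−3)² = 104.66.
The Normal likelihood contributes (σ²)^(−n/2) exp(−SS/(2σ²)), so the posterior is Inverse-Gamma(α + n/2, β + SS/2) = Inverse-Gamma(10.5, 56.33).
The mode of Inverse-Gamma(a, b) is b/(a+1) = 56.33/11.5 ≈ 4.898.

σ̂²_MAP = 4.898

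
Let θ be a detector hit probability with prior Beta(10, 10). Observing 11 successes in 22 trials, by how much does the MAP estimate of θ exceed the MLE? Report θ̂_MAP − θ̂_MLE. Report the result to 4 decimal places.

Posterior is Beta(21, 21); MAP = (21−1)/(42−2) = 20/40 ≈ 0.50000.
MLE ignores the prior: θ̂_MLE = k/n = 11/22 ≈ 0.50000.
Difference = 20/40 − 11/22 = 0 ≈ 0.0000.

MAP − MLE = 0.0000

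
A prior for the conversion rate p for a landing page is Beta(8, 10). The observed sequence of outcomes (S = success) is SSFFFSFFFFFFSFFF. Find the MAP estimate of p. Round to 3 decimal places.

p̂_MAP = 0.344

Prior: Beta(8, 10).
Data: 4 successes in 16 trials (from the sequence). The binomial likelihood contributes p^4(1−p)^12, so the posterior is Beta(8+4, 10+12) = Beta(12, 22).
For Beta(a, b) with a, b > 1 the mode is (a−1)/(a+b−2) = 11/32 ≈ 0.344.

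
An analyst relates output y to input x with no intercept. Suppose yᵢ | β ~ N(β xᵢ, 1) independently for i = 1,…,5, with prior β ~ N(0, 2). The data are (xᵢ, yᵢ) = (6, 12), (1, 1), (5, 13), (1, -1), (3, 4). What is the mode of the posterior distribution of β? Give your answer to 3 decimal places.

log p(β | y) = −Σ(yᵢ − βxᵢ)²/(2·1) − β²/(2·2) + const.
Setting the derivative to zero: Σxᵢ(yᵢ − βxᵢ)/1 − β/2 = 0, so β = Σxᵢyᵢ / (Σxᵢ² + σ²/τ²).
Σxᵢyᵢ = 6·12 + 1·1 + 5·13 + 1·(-1) + 3·4 = 149; Σxᵢ² = 72; σ²/τ² = 0.5.
β̂_MAP = 149 / (72 + 0.5) = 149/72.5 ≈ 2.055.

β̂_MAP = 2.055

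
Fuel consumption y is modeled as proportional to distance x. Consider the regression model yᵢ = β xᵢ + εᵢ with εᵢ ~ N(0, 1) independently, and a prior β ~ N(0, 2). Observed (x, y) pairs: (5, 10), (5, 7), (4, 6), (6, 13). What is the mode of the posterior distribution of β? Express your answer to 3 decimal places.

β̂_MAP = 1.824

log p(β | y) = −Σ(yᵢ − βxᵢ)²/(2·1) − β²/(2·2) + const.
Setting the derivative to zero: Σxᵢ(yᵢ − βxᵢ)/1 − β/2 = 0, so β = Σxᵢyᵢ / (Σxᵢ² + σ²/τ²).
Σxᵢyᵢ = 5·10 + 5·7 + 4·6 + 6·13 = 187; Σxᵢ² = 102; σ²/τ² = 0.5.
β̂_MAP = 187 / (102 + 0.5) = 187/102.5 ≈ 1.824.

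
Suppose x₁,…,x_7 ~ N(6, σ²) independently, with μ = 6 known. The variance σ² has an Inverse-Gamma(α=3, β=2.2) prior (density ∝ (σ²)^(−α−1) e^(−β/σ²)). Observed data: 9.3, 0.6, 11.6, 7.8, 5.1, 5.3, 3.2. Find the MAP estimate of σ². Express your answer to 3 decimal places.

σ̂²_MAP = 5.879

Sum of squared deviations about the known mean: SS = (9.3−6)² + (0.6−6)² + (11.6−6)² + (7.8−6)² + (5.1−6)² + (5.3−6)² + (3.2−6)² = 83.79.
The Normal likelihood contributes (σ²)^(−n/2) exp(−SS/(2σ²)), so the posterior is Inverse-Gamma(α + n/2, β + SS/2) = Inverse-Gamma(6.5, 44.095).
The mode of Inverse-Gamma(a, b) is b/(a+1) = 44.095/7.5 ≈ 5.879.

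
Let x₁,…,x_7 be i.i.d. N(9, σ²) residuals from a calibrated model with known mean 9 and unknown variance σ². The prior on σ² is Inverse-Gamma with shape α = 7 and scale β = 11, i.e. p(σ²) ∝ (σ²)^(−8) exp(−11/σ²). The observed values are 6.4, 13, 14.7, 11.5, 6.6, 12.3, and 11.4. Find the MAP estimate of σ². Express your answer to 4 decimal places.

Sum of squared deviations about the known mean: SS = (6.4−9)² + (13−9)² + (14.7−9)² + (11.5−9)² + (6.6−9)² + (12.3−9)² + (11.4−9)² = 83.91.
The Normal likelihood contributes (σ²)^(−n/2) exp(−SS/(2σ²)), so the posterior is Inverse-Gamma(α + n/2, β + SS/2) = Inverse-Gamma(10.5, 52.955).
The mode of Inverse-Gamma(a, b) is b/(a+1) = 52.955/11.5 ≈ 4.6048.

σ̂²_MAP = 4.6048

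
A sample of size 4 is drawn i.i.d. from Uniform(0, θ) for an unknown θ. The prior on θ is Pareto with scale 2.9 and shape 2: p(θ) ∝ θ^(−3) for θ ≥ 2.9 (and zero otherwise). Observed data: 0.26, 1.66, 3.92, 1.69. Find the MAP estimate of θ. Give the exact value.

The Uniform(0, θ) likelihood is θ^(−n) for θ ≥ max(xᵢ), zero otherwise. Here max(xᵢ) = 3.92.
Posterior ∝ θ^(−3) · θ^(−4) = θ^(−7) on θ ≥ max(2.9, 3.92) = 3.92.
This density is strictly decreasing in θ, so the posterior mode lies at the lower boundary of the support.

θ̂_MAP = 3.92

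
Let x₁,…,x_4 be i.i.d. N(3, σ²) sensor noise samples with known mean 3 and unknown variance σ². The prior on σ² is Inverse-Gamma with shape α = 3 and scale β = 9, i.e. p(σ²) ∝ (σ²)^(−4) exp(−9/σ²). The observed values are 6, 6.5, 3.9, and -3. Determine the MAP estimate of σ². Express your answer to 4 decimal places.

σ̂²_MAP = 6.3383

Sum of squared deviations about the known mean: SS = (6−3)² + (6.5−3)² + (3.9−3)² + (-3−3)² = 58.06.
The Normal likelihood contributes (σ²)^(−n/2) exp(−SS/(2σ²)), so the posterior is Inverse-Gamma(α + n/2, β + SS/2) = Inverse-Gamma(5, 38.03).
The mode of Inverse-Gamma(a, b) is b/(a+1) = 38.03/6 ≈ 6.3383.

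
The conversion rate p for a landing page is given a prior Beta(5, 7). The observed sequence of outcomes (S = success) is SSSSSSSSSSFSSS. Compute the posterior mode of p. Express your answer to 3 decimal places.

Prior: Beta(5, 7).
Data: 13 successes in 14 trials (from the sequence). The binomial likelihood contributes p^13(1−p)^1, so the posterior is Beta(5+13, 7+1) = Beta(18, 8).
For Beta(a, b) with a, b > 1 the mode is (a−1)/(a+b−2) = 17/24 ≈ 0.708.

p̂_MAP = 0.708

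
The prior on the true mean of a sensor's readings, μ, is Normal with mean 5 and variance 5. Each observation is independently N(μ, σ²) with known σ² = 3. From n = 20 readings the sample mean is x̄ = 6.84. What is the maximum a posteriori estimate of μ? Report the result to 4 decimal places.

n = 20, x̄ = 6.84.
For a Normal prior and Normal likelihood with known variance, the posterior is Normal; its mode equals its mean, the precision-weighted average.
Prior precision 1/σ₀² = 1/5 = 0.2; data precision n/σ² = 20/3.
μ̂ = (0.2·5 + (20/3)·6.84) / (0.2 + 20/3) = 46.6/(103/15) = 699/103 ≈ 6.7864.

μ̂_MAP = 6.7864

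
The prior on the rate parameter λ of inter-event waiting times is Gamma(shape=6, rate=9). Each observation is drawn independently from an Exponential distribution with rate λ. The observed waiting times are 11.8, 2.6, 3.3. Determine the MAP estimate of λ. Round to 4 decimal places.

λ̂_MAP = 0.2996

The Exponential(rate=λ) likelihood is ∝ λ^n e^(−λΣtᵢ). Here n = 3 and Σtᵢ = 11.8 + 2.6 + 3.3 = 17.7.
Posterior ∝ λ^5e^(−9λ) · λ^3e^(−17.7λ) = λ^8e^(−26.7λ), i.e. Gamma(9, 26.7).
Mode = (a−1)/b = 8/26.7 ≈ 0.2996.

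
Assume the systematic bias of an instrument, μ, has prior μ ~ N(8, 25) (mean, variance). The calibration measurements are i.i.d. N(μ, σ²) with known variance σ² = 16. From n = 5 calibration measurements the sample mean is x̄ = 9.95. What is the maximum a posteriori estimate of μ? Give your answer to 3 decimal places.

n = 5, x̄ = 9.95.
For a Normal prior and Normal likelihood with known variance, the posterior is Normal; its mode equals its mean, the precision-weighted average.
Prior precision 1/σ₀² = 1/25 = 0.04; data precision n/σ² = 5/16 = 0.3125.
μ̂ = (0.04·8 + 0.3125·9.95) / (0.04 + 0.3125) = 3.429375/0.3525 = 1829/188 ≈ 9.729.

μ̂_MAP = 9.729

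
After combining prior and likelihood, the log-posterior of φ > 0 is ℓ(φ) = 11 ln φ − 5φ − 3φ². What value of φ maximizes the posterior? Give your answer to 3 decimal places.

ℓ'(φ) = 11/φ − 5 − 6φ. Setting this to zero and multiplying by φ: 6φ² + 5φ − 11 = 0.
φ = (−5 + √(5² + 4·6·11)) / (2·6) = (−5 + √289) / 12 = (−5 + 17)/12 = 1.
ℓ''(φ) = −11/φ² − 6 < 0, confirming a maximum.

φ̂_MAP = 1.000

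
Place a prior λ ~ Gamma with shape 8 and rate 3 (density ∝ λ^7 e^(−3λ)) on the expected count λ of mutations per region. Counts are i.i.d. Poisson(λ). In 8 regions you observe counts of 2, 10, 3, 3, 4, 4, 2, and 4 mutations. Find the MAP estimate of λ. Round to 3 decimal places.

λ̂_MAP = 3.545

Σxᵢ = 2+10+3+3+4+4+2+4 = 32, with n = 8.
Posterior ∝ λ^7e^(−3λ) · λ^32e^(−8λ) = λ^39e^(−11λ), i.e. Gamma(shape=40, rate=11).
The mode of a Gamma(a, b) with a ≥ 1 (shape–rate) is (a−1)/b = 39/11 ≈ 3.545.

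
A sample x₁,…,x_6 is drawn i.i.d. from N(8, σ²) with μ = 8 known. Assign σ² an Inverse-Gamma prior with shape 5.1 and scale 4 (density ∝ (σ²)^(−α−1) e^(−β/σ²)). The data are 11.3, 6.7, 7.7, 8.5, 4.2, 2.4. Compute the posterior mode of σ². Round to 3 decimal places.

Sum of squared deviations about the known mean: SS = (11.3−8)² + (6.7−8)² + (7.7−8)² + (8.5−8)² + (4.2−8)² + (2.4−8)² = 58.72.
The Normal likelihood contributes (σ²)^(−n/2) exp(−SS/(2σ²)), so the posterior is Inverse-Gamma(α + n/2, β + SS/2) = Inverse-Gamma(8.1, 33.36).
The mode of Inverse-Gamma(a, b) is b/(a+1) = 33.36/9.1 ≈ 3.666.

σ̂²_MAP = 3.666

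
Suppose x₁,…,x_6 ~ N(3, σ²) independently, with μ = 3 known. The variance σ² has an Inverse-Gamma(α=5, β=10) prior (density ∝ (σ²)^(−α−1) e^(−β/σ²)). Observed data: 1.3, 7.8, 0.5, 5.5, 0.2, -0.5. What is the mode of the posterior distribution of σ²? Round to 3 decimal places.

σ̂²_MAP = 4.362

Sum of squared deviations about the known mean: SS = (1.3−3)² + (7.8−3)² + (0.5−3)² + (5.5−3)² + (0.2−3)² + (-0.5−3)² = 58.52.
The Normal likelihood contributes (σ²)^(−n/2) exp(−SS/(2σ²)), so the posterior is Inverse-Gamma(α + n/2, β + SS/2) = Inverse-Gamma(8, 39.26).
The mode of Inverse-Gamma(a, b) is b/(a+1) = 39.26/9 ≈ 4.362.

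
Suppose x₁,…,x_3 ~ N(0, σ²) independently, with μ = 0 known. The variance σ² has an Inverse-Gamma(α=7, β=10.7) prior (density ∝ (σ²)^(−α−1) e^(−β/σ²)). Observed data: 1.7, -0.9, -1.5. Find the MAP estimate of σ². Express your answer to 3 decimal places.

Sum of squared deviations about the known mean: SS = (1.7−0)² + (-0.9−0)² + (-1.5−0)² = 5.95.
The Normal likelihood contributes (σ²)^(−n/2) exp(−SS/(2σ²)), so the posterior is Inverse-Gamma(α + n/2, β + SS/2) = Inverse-Gamma(8.5, 13.675).
The mode of Inverse-Gamma(a, b) is b/(a+1) = 13.675/9.5 ≈ 1.439.

σ̂²_MAP = 1.439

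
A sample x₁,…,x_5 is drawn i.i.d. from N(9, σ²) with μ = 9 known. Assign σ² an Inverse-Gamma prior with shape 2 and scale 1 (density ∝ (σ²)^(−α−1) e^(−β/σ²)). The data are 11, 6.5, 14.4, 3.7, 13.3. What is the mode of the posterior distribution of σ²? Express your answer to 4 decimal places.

Sum of squared deviations about the known mean: SS = (11−9)² + (6.5−9)² + (14.4−9)² + (3.7−9)² + (13.3−9)² = 85.99.
The Normal likelihood contributes (σ²)^(−n/2) exp(−SS/(2σ²)), so the posterior is Inverse-Gamma(α + n/2, β + SS/2) = Inverse-Gamma(4.5, 43.995).
The mode of Inverse-Gamma(a, b) is b/(a+1) = 43.995/5.5 ≈ 7.9991.

σ̂²_MAP = 7.9991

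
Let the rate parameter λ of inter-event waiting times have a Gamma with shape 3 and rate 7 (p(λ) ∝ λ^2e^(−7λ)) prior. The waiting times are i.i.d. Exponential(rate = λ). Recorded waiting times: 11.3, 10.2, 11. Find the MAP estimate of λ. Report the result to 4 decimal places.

The Exponential(rate=λ) likelihood is ∝ λ^n e^(−λΣtᵢ). Here n = 3 and Σtᵢ = 11.3 + 10.2 + 11 = 32.5.
Posterior ∝ λ^2e^(−7λ) · λ^3e^(−32.5λ) = λ^5e^(−39.5λ), i.e. Gamma(6, 39.5).
Mode = (a−1)/b = 5/39.5 ≈ 0.1266.

λ̂_MAP = 0.1266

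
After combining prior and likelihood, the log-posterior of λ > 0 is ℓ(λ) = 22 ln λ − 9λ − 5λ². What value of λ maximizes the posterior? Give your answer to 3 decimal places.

λ̂_MAP = 1.100

ℓ'(λ) = 22/λ − 9 − 10λ. Setting this to zero and multiplying by λ: 10λ² + 9λ − 22 = 0.
λ = (−9 + √(9² + 4·10·22)) / (2·10) = (−9 + √961) / 20 = (−9 + 31)/20 = 11/10.
ℓ''(λ) = −22/λ² − 10 < 0, confirming a maximum.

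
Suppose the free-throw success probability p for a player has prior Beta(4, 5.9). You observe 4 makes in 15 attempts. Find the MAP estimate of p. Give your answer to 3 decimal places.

Prior: Beta(4, 5.9).
Data: 4 successes in 15 trials. The binomial likelihood contributes p^4(1−p)^11, so the posterior is Beta(4+4, 5.9+11) = Beta(8, 16.9).
For Beta(a, b) with a, b > 1 the mode is (a−1)/(a+b−2) = 7/22.9 ≈ 0.306.

p̂_MAP = 0.306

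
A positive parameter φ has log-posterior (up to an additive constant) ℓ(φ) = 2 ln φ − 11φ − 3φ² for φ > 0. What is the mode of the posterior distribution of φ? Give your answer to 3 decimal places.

φ̂_MAP = 0.167

ℓ'(φ) = 2/φ − 11 − 6φ. Setting this to zero and multiplying by φ: 6φ² + 11φ − 2 = 0.
φ = (−11 + √(11² + 4·6·2)) / (2·6) = (−11 + √169) / 12 = (−11 + 13)/12 = 1/6.
ℓ''(φ) = −2/φ² − 6 < 0, confirming a maximum.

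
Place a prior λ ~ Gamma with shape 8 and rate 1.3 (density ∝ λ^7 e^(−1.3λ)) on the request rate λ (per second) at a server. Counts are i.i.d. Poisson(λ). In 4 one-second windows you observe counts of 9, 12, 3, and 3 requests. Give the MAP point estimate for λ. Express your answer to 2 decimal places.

λ̂_MAP = 6.42

Σxᵢ = 9+12+3+3 = 27, with n = 4.
Posterior ∝ λ^7e^(−1.3λ) · λ^27e^(−4λ) = λ^34e^(−5.3λ), i.e. Gamma(shape=35, rate=5.3).
The mode of a Gamma(a, b) with a ≥ 1 (shape–rate) is (a−1)/b = 34/5.3 ≈ 6.42.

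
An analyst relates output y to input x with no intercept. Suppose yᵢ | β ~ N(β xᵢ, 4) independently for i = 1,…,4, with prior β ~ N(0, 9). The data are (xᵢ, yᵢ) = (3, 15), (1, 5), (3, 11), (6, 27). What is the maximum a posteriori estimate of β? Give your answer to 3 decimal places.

log p(β | y) = −Σ(yᵢ − βxᵢ)²/(2·4) − β²/(2·9) + const.
Setting the derivative to zero: Σxᵢ(yᵢ − βxᵢ)/4 − β/9 = 0, so β = Σxᵢyᵢ / (Σxᵢ² + σ²/τ²).
Σxᵢyᵢ = 3·15 + 1·5 + 3·11 + 6·27 = 245; Σxᵢ² = 55; σ²/τ² = 4/9.
β̂_MAP = 245 / (55 + 4/9) = 245/(499/9) = 2205/499 ≈ 4.419.

β̂_MAP = 4.419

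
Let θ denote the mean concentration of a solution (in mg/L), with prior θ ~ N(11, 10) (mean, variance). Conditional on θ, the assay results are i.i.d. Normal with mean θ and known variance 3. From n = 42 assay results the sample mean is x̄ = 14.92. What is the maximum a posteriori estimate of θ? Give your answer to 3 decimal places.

θ̂_MAP = 14.892

n = 42, x̄ = 14.92.
For a Normal prior and Normal likelihood with known variance, the posterior is Normal; its mode equals its mean, the precision-weighted average.
Prior precision 1/σ₀² = 1/10 = 0.1; data precision n/σ² = 42/3 = 14.
θ̂ = (0.1·11 + 14·14.92) / (0.1 + 14) = 209.98/14.1 = 10499/705 ≈ 14.892.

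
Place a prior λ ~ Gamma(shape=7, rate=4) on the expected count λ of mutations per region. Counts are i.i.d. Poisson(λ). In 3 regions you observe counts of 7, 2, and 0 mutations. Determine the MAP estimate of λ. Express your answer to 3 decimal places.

λ̂_MAP = 2.143

Σxᵢ = 7+2+0 = 9, with n = 3.
Posterior ∝ λ^6e^(−4λ) · λ^9e^(−3λ) = λ^15e^(−7λ), i.e. Gamma(shape=16, rate=7).
The mode of a Gamma(a, b) with a ≥ 1 (shape–rate) is (a−1)/b = 15/7 ≈ 2.143.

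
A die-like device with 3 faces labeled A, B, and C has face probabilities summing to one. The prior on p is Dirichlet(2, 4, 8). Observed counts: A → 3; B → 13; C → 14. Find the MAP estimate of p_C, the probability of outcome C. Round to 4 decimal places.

MAP estimate of p_C = 0.5122

The posterior is Dirichlet(αᵢ + nᵢ) = Dirichlet(5, 17, 22).
For a Dirichlet(a₁,…,a_K) with all aᵢ > 1, the mode has j-th component (aⱼ − 1)/(Σaᵢ − K).
Here Σaᵢ = 44 and K = 3, so p_C = (22 − 1)/(44 − 3) = 21/41 ≈ 0.5122.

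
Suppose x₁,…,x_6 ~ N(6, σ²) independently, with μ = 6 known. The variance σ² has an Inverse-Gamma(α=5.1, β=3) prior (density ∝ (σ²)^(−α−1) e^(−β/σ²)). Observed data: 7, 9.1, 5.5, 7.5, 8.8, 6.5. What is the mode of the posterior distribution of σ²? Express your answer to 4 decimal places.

σ̂²_MAP = 1.4945

Sum of squared deviations about the known mean: SS = (7−6)² + (9.1−6)² + (5.5−6)² + (7.5−6)² + (8.8−6)² + (6.5−6)² = 21.2.
The Normal likelihood contributes (σ²)^(−n/2) exp(−SS/(2σ²)), so the posterior is Inverse-Gamma(α + n/2, β + SS/2) = Inverse-Gamma(8.1, 13.6).
The mode of Inverse-Gamma(a, b) is b/(a+1) = 13.6/9.1 ≈ 1.4945.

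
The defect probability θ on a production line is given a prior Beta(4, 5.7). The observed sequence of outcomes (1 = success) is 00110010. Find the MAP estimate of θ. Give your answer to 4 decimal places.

Prior: Beta(4, 5.7).
Data: 3 successes in 8 trials (from the sequence). The binomial likelihood contributes θ^3(1−θ)^5, so the posterior is Beta(4+3, 5.7+5) = Beta(7, 10.7).
For Beta(a, b) with a, b > 1 the mode is (a−1)/(a+b−2) = 6/15.7 ≈ 0.3822.

θ̂_MAP = 0.3822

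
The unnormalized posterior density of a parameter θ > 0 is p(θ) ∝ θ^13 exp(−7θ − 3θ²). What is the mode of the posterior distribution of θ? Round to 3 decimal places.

ℓ'(θ) = 13/θ − 7 − 6θ. Setting this to zero and multiplying by θ: 6θ² + 7θ − 13 = 0.
θ = (−7 + √(7² + 4·6·13)) / (2·6) = (−7 + √361) / 12 = (−7 + 19)/12 = 1.
ℓ''(θ) = −13/θ² − 6 < 0, confirming a maximum.

θ̂_MAP = 1.000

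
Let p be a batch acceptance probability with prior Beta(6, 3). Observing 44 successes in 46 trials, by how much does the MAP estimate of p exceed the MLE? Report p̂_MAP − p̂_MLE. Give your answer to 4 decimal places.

Posterior is Beta(50, 5); MAP = (50−1)/(55−2) = 49/53 ≈ 0.92453.
MLE ignores the prior: p̂_MLE = k/n = 44/46 ≈ 0.95652.
Difference = 49/53 − 44/46 = -39/1219 ≈ -0.0320.

MAP − MLE = -0.0320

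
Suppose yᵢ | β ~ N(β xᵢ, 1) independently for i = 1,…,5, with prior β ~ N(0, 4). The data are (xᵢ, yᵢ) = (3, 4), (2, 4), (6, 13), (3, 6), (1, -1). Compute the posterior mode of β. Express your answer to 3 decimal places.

log p(β | y) = −Σ(yᵢ − βxᵢ)²/(2·1) − β²/(2·4) + const.
Setting the derivative to zero: Σxᵢ(yᵢ − βxᵢ)/1 − β/4 = 0, so β = Σxᵢyᵢ / (Σxᵢ² + σ²/τ²).
Σxᵢyᵢ = 3·4 + 2·4 + 6·13 + 3·6 + 1·(-1) = 115; Σxᵢ² = 59; σ²/τ² = 0.25.
β̂_MAP = 115 / (59 + 0.25) = 115/59.25 ≈ 1.941.

β̂_MAP = 1.941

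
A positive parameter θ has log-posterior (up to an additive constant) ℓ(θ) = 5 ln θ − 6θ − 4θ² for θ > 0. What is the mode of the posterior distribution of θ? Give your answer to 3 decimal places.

ℓ'(θ) = 5/θ − 6 − 8θ. Setting this to zero and multiplying by θ: 8θ² + 6θ − 5 = 0.
θ = (−6 + √(6² + 4·8·5)) / (2·8) = (−6 + √196) / 16 = (−6 + 14)/16 = 1/2.
ℓ''(θ) = −5/θ² − 8 < 0, confirming a maximum.

θ̂_MAP = 0.500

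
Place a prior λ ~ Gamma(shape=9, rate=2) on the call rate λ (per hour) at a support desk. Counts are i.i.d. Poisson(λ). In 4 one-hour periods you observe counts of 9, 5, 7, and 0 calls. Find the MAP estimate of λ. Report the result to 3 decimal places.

λ̂_MAP = 4.833

Σxᵢ = 9+5+7+0 = 21, with n = 4.
Posterior ∝ λ^8e^(−2λ) · λ^21e^(−4λ) = λ^29e^(−6λ), i.e. Gamma(shape=30, rate=6).
The mode of a Gamma(a, b) with a ≥ 1 (shape–rate) is (a−1)/b = 29/6 ≈ 4.833.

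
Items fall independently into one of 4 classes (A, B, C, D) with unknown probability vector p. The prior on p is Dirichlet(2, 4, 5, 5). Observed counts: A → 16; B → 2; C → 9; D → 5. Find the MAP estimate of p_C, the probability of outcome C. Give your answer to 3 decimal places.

The posterior is Dirichlet(αᵢ + nᵢ) = Dirichlet(18, 6, 14, 10).
For a Dirichlet(a₁,…,a_K) with all aᵢ > 1, the mode has j-th component (aⱼ − 1)/(Σaᵢ − K).
Here Σaᵢ = 48 and K = 4, so p_C = (14 − 1)/(48 − 4) = 13/44 ≈ 0.295.

MAP estimate of p_C = 0.295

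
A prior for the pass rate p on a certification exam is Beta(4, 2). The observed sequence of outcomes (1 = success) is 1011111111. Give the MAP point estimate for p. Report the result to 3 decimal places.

Prior: Beta(4, 2).
Data: 9 successes in 10 trials (from the sequence). The binomial likelihood contributes p^9(1−p)^1, so the posterior is Beta(4+9, 2+1) = Beta(13, 3).
For Beta(a, b) with a, b > 1 the mode is (a−1)/(a+b−2) = 12/14 ≈ 0.857.

p̂_MAP = 0.857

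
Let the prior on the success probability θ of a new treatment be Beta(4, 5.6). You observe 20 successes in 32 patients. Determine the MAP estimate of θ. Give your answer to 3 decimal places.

θ̂_MAP = 0.581

Prior: Beta(4, 5.6).
Data: 20 successes in 32 trials. The binomial likelihood contributes θ^20(1−θ)^12, so the posterior is Beta(4+20, 5.6+12) = Beta(24, 17.6).
For Beta(a, b) with a, b > 1 the mode is (a−1)/(a+b−2) = 23/39.6 ≈ 0.581.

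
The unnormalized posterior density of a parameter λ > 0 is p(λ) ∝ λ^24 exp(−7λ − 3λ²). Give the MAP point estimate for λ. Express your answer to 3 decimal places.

λ̂_MAP = 1.500

ℓ'(λ) = 24/λ − 7 − 6λ. Setting this to zero and multiplying by λ: 6λ² + 7λ − 24 = 0.
λ = (−7 + √(7² + 4·6·24)) / (2·6) = (−7 + √625) / 12 = (−7 + 25)/12 = 3/2.
ℓ''(λ) = −24/λ² − 6 < 0, confirming a maximum.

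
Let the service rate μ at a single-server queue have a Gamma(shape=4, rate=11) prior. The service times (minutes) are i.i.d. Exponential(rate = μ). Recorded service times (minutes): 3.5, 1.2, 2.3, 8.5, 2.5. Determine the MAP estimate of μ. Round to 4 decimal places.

μ̂_MAP = 0.2759

The Exponential(rate=μ) likelihood is ∝ μ^n e^(−μΣtᵢ). Here n = 5 and Σtᵢ = 3.5 + 1.2 + 2.3 + 8.5 + 2.5 = 18.
Posterior ∝ μ^3e^(−11μ) · μ^5e^(−18μ) = μ^8e^(−29μ), i.e. Gamma(9, 29).
Mode = (a−1)/b = 8/29 ≈ 0.2759.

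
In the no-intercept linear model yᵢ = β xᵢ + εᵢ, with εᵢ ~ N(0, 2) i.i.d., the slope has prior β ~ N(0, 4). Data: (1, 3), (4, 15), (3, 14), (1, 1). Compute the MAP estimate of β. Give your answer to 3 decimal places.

β̂_MAP = 3.855

log p(β | y) = −Σ(yᵢ − βxᵢ)²/(2·2) − β²/(2·4) + const.
Setting the derivative to zero: Σxᵢ(yᵢ − βxᵢ)/2 − β/4 = 0, so β = Σxᵢyᵢ / (Σxᵢ² + σ²/τ²).
Σxᵢyᵢ = 1·3 + 4·15 + 3·14 + 1·1 = 106; Σxᵢ² = 27; σ²/τ² = 0.5.
β̂_MAP = 106 / (27 + 0.5) = 106/27.5 ≈ 3.855.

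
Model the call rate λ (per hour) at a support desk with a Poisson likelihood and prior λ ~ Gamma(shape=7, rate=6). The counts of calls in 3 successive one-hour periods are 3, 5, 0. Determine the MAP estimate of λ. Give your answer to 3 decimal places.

λ̂_MAP = 1.556

Σxᵢ = 3+5+0 = 8, with n = 3.
Posterior ∝ λ^6e^(−6λ) · λ^8e^(−3λ) = λ^14e^(−9λ), i.e. Gamma(shape=15, rate=9).
The mode of a Gamma(a, b) with a ≥ 1 (shape–rate) is (a−1)/b = 14/9 ≈ 1.556.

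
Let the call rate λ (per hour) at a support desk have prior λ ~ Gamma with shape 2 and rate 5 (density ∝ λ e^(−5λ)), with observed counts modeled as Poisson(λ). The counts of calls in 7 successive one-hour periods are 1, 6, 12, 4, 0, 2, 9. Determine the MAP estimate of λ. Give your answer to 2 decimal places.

λ̂_MAP = 2.92

Σxᵢ = 1+6+12+4+0+2+9 = 34, with n = 7.
Posterior ∝ λe^(−5λ) · λ^34e^(−7λ) = λ^35e^(−12λ), i.e. Gamma(shape=36, rate=12).
The mode of a Gamma(a, b) with a ≥ 1 (shape–rate) is (a−1)/b = 35/12 ≈ 2.92.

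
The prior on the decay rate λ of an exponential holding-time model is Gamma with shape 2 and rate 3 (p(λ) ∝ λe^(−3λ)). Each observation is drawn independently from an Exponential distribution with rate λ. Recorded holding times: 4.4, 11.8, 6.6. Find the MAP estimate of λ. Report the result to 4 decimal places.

λ̂_MAP = 0.1550

The Exponential(rate=λ) likelihood is ∝ λ^n e^(−λΣtᵢ). Here n = 3 and Σtᵢ = 4.4 + 11.8 + 6.6 = 22.8.
Posterior ∝ λe^(−3λ) · λ^3e^(−22.8λ) = λ^4e^(−25.8λ), i.e. Gamma(5, 25.8).
Mode = (a−1)/b = 4/25.8 ≈ 0.1550.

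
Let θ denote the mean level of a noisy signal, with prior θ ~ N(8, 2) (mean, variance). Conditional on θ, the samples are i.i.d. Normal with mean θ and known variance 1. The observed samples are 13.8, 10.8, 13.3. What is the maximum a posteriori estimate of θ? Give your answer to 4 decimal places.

n = 3; x̄ = (13.8 + 10.8 + 13.3)/3 = 37.9/3 = 379/30 ≈ 12.6333.
For a Normal prior and Normal likelihood with known variance, the posterior is Normal; its mode equals its mean, the precision-weighted average.
Prior precision 1/σ₀² = 1/2 = 0.5; data precision n/σ² = 3/1 = 3.
θ̂ = (0.5·8 + 3·(379/30)) / (0.5 + 3) = 41.9/3.5 = 419/35 ≈ 11.9714.

θ̂_MAP = 11.9714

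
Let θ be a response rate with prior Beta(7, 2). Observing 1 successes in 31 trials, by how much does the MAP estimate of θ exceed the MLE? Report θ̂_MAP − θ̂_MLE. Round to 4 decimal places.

Posterior is Beta(8, 32); MAP = (8−1)/(40−2) = 7/38 ≈ 0.18421.
MLE ignores the prior: θ̂_MLE = k/n = 1/31 ≈ 0.03226.
Difference = 7/38 − 1/31 = 179/1178 ≈ 0.1520.

MAP − MLE = 0.1520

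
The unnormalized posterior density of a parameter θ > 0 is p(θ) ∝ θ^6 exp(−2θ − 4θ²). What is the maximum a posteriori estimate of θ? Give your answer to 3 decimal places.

ℓ'(θ) = 6/θ − 2 − 8θ. Setting this to zero and multiplying by θ: 8θ² + 2θ − 6 = 0.
θ = (−2 + √(2² + 4·8·6)) / (2·8) = (−2 + √196) / 16 = (−2 + 14)/16 = 3/4.
ℓ''(θ) = −6/θ² − 8 < 0, confirming a maximum.

θ̂_MAP = 0.750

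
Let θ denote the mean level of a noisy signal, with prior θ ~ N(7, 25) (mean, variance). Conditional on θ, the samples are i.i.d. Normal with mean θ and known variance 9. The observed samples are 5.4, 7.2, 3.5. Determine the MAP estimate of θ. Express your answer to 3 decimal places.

θ̂_MAP = 5.542

n = 3; x̄ = (5.4 + 7.2 + 3.5)/3 = 16.1/3 = 161/30 ≈ 5.3667.
For a Normal prior and Normal likelihood with known variance, the posterior is Normal; its mode equals its mean, the precision-weighted average.
Prior precision 1/σ₀² = 1/25 = 0.04; data precision n/σ² = 3/9 = 1/3.
θ̂ = (0.04·7 + (1/3)·(161/30)) / (0.04 + 1/3) = (931/450)/(28/75) = 133/24 ≈ 5.542.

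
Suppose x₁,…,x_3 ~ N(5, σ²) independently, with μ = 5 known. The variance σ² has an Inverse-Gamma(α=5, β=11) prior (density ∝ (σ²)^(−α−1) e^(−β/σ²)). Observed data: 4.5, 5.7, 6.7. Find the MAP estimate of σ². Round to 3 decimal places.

σ̂²_MAP = 1.709

Sum of squared deviations about the known mean: SS = (4.5−5)² + (5.7−5)² + (6.7−5)² = 3.63.
The Normal likelihood contributes (σ²)^(−n/2) exp(−SS/(2σ²)), so the posterior is Inverse-Gamma(α + n/2, β + SS/2) = Inverse-Gamma(6.5, 12.815).
The mode of Inverse-Gamma(a, b) is b/(a+1) = 12.815/7.5 ≈ 1.709.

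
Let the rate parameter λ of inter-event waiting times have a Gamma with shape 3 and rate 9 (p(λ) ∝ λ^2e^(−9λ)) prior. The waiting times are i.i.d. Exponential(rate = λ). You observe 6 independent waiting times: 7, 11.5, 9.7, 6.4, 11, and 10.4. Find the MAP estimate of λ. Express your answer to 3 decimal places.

The Exponential(rate=λ) likelihood is ∝ λ^n e^(−λΣtᵢ). Here n = 6 and Σtᵢ = 7 + 11.5 + 9.7 + 6.4 + 11 + 10.4 = 56.
Posterior ∝ λ^2e^(−9λ) · λ^6e^(−56λ) = λ^8e^(−65λ), i.e. Gamma(9, 65).
Mode = (a−1)/b = 8/65 ≈ 0.123.

λ̂_MAP = 0.123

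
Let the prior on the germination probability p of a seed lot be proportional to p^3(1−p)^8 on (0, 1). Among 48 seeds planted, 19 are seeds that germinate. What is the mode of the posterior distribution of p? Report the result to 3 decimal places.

The prior density ∝ p^3(1−p)^8 is the kernel of Beta(4, 9).
Data: 19 successes in 48 trials. The binomial likelihood contributes p^19(1−p)^29, so the posterior is Beta(4+19, 9+29) = Beta(23, 38).
For Beta(a, b) with a, b > 1 the mode is (a−1)/(a+b−2) = 22/59 ≈ 0.373.

p̂_MAP = 0.373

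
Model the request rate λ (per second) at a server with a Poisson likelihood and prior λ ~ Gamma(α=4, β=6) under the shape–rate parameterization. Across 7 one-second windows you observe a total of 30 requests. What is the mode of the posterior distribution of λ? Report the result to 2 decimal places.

λ̂_MAP = 2.54

Σxᵢ = 30, n = 7.
Posterior ∝ λ^3e^(−6λ) · λ^30e^(−7λ) = λ^33e^(−13λ), i.e. Gamma(shape=34, rate=13).
The mode of a Gamma(a, b) with a ≥ 1 (shape–rate) is (a−1)/b = 33/13 ≈ 2.54.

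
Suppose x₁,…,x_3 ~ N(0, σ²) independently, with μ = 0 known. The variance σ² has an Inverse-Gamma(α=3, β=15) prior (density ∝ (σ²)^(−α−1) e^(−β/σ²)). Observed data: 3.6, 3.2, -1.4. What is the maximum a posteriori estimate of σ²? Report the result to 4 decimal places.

Sum of squared deviations about the known mean: SS = (3.6−0)² + (3.2−0)² + (-1.4−0)² = 25.16.
The Normal likelihood contributes (σ²)^(−n/2) exp(−SS/(2σ²)), so the posterior is Inverse-Gamma(α + n/2, β + SS/2) = Inverse-Gamma(4.5, 27.58).
The mode of Inverse-Gamma(a, b) is b/(a+1) = 27.58/5.5 ≈ 5.0145.

σ̂²_MAP = 5.0145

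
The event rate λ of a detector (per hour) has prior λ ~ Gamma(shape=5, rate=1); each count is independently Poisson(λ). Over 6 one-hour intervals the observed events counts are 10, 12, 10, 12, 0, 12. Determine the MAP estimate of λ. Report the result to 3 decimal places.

λ̂_MAP = 8.571

Σxᵢ = 10+12+10+12+0+12 = 56, with n = 6.
Posterior ∝ λ^4e^(−1λ) · λ^56e^(−6λ) = λ^60e^(−7λ), i.e. Gamma(shape=61, rate=7).
The mode of a Gamma(a, b) with a ≥ 1 (shape–rate) is (a−1)/b = 60/7 ≈ 8.571.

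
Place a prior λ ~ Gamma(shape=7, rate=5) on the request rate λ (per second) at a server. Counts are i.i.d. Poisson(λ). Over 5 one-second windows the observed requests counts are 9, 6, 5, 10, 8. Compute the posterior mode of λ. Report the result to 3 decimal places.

Σxᵢ = 9+6+5+10+8 = 38, with n = 5.
Posterior ∝ λ^6e^(−5λ) · λ^38e^(−5λ) = λ^44e^(−10λ), i.e. Gamma(shape=45, rate=10).
The mode of a Gamma(a, b) with a ≥ 1 (shape–rate) is (a−1)/b = 44/10 ≈ 4.400.

λ̂_MAP = 4.400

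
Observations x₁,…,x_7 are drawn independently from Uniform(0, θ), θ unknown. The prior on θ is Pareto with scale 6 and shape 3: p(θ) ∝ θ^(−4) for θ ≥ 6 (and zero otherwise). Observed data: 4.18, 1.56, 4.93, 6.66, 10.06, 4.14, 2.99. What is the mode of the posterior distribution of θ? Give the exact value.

The Uniform(0, θ) likelihood is θ^(−n) for θ ≥ max(xᵢ), zero otherwise. Here max(xᵢ) = 10.06.
Posterior ∝ θ^(−4) · θ^(−7) = θ^(−11) on θ ≥ max(6, 10.06) = 10.06.
This density is strictly decreasing in θ, so the posterior mode lies at the lower boundary of the support.

θ̂_MAP = 10.06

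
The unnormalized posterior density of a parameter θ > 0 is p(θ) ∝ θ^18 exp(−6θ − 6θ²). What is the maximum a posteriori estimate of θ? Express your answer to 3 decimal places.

ℓ'(θ) = 18/θ − 6 − 12θ. Setting this to zero and multiplying by θ: 12θ² + 6θ − 18 = 0.
θ = (−6 + √(6² + 4·12·18)) / (2·12) = (−6 + √900) / 24 = (−6 + 30)/24 = 1.
ℓ''(θ) = −18/θ² − 12 < 0, confirming a maximum.

θ̂_MAP = 1.000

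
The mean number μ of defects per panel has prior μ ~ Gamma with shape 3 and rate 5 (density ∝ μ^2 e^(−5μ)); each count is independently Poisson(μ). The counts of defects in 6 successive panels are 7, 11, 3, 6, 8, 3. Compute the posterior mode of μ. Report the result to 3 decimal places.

Σxᵢ = 7+11+3+6+8+3 = 38, with n = 6.
Posterior ∝ μ^2e^(−5μ) · μ^38e^(−6μ) = μ^40e^(−11μ), i.e. Gamma(shape=41, rate=11).
The mode of a Gamma(a, b) with a ≥ 1 (shape–rate) is (a−1)/b = 40/11 ≈ 3.636.

μ̂_MAP = 3.636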